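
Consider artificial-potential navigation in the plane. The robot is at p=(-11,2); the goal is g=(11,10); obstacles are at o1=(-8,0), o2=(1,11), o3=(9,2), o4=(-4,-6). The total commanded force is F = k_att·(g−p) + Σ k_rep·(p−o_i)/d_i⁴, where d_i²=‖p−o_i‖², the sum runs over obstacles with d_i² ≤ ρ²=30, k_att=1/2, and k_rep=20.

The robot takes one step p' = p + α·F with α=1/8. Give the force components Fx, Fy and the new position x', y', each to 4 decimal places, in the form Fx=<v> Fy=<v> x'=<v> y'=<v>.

F_att = 1/2·(g−p) = 1/2·(22,8) = (11.0000,4.0000)
o1: d²=13 ≤ ρ²=30; F_rep = 20·(-3,2)/13² = (-0.3550,0.2367)
o2: d²=225 > ρ²=30 → inactive
o3: d²=400 > ρ²=30 → inactive
o4: d²=113 > ρ²=30 → inactive
F = F_att + ΣF_rep = (10.6450,4.2367)
p' = p + 1/8·F = (-9.6694,2.5296)

Fx=10.6450 Fy=4.2367 x'=-9.6694 y'=2.5296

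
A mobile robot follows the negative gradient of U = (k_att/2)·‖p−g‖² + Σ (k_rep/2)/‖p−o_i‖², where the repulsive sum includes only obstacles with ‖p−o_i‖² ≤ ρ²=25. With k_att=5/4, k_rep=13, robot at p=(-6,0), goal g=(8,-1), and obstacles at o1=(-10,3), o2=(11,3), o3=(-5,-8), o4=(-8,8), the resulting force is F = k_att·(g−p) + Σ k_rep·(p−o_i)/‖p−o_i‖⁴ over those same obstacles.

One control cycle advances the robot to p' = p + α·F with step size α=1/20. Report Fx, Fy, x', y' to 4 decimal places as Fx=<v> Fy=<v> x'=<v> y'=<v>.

Fx=17.5832 Fy=-1.3124 x'=-5.1208 y'=-0.0656

F_att = 5/4·(g−p) = 5/4·(14,-1) = (17.5000,-1.2500)
o1: d²=25 ≤ ρ²=25; F_rep = 13·(4,-3)/25² = (0.0832,-0.0624)
o2: d²=298 > ρ²=25 → inactive
o3: d²=65 > ρ²=25 → inactive
o4: d²=68 > ρ²=25 → inactive
F = F_att + ΣF_rep = (17.5832,-1.3124)
p' = p + 1/20·F = (-5.1208,-0.0656)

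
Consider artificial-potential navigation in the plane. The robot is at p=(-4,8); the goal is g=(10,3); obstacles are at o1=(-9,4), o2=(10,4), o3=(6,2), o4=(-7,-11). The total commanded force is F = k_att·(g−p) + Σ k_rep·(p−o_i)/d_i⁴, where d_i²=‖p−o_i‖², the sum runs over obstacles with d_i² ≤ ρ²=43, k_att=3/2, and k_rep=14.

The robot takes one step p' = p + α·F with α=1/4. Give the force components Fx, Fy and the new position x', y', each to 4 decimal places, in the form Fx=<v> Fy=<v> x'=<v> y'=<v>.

Fx=21.0416 Fy=-7.4667 x'=1.2604 y'=6.1333

F_att = 3/2·(g−p) = 3/2·(14,-5) = (21.0000,-7.5000)
o1: d²=41 ≤ ρ²=43; F_rep = 14·(5,4)/41² = (0.0416,0.0333)
o2: d²=212 > ρ²=43 → inactive
o3: d²=136 > ρ²=43 → inactive
o4: d²=370 > ρ²=43 → inactive
F = F_att + ΣF_rep = (21.0416,-7.4667)
p' = p + 1/4·F = (1.2604,6.1333)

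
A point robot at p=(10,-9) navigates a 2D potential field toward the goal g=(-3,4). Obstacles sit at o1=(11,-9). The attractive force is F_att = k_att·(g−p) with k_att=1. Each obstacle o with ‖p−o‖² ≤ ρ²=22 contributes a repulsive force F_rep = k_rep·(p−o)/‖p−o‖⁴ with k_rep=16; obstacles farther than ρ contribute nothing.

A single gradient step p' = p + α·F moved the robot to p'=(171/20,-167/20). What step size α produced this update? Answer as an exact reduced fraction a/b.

F_att = 1·(g−p) = 1·(-13,13) = (-13.0000,13.0000)
o1: d²=1 ≤ ρ²=22; F_rep = 16·(-1,0)/1² = (-16.0000,0.0000)
F = F_att + ΣF_rep = (-29.0000,13.0000)
Δp = p'−p = (-1.4500,0.6500); α = Δx/Fx = (-29/20) / (-29) = 1/20
check: Δy/Fy = (13/20) / (13) = 1/20 ✓

α = 1/20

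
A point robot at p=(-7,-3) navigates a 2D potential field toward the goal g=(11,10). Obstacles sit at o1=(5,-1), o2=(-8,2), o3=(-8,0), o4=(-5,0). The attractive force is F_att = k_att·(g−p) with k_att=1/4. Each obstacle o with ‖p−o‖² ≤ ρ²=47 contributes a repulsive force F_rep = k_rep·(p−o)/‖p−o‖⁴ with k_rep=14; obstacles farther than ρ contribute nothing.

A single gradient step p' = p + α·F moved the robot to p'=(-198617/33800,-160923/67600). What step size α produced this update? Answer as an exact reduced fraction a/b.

F_att = 1/4·(g−p) = 1/4·(18,13) = (4.5000,3.2500)
o1: d²=148 > ρ²=47 → inactive
o2: d²=26 ≤ ρ²=47; F_rep = 14·(1,-5)/26² = (0.0207,-0.1036)
o3: d²=10 ≤ ρ²=47; F_rep = 14·(1,-3)/10² = (0.1400,-0.4200)
o4: d²=13 ≤ ρ²=47; F_rep = 14·(-2,-3)/13² = (-0.1657,-0.2485)
F = F_att + ΣF_rep = (4.4950,2.4779)
Δp = p'−p = (1.1238,0.6195); α = Δx/Fx = (37983/33800) / (37983/8450) = 1/4
check: Δy/Fy = (41877/67600) / (41877/16900) = 1/4 ✓

α = 1/4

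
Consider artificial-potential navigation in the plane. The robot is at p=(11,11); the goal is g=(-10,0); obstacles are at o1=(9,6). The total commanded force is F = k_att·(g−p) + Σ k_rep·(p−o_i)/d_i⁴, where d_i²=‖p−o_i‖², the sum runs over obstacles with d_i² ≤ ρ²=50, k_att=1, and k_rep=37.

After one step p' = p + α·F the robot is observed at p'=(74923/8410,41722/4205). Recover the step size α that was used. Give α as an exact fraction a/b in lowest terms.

F_att = 1·(g−p) = 1·(-21,-11) = (-21.0000,-11.0000)
o1: d²=29 ≤ ρ²=50; F_rep = 37·(2,5)/29² = (0.0880,0.2200)
F = F_att + ΣF_rep = (-20.9120,-10.7800)
Δp = p'−p = (-2.0912,-1.0780); α = Δx/Fx = (-17587/8410) / (-17587/841) = 1/10
check: Δy/Fy = (-4533/4205) / (-9066/841) = 1/10 ✓

α = 1/10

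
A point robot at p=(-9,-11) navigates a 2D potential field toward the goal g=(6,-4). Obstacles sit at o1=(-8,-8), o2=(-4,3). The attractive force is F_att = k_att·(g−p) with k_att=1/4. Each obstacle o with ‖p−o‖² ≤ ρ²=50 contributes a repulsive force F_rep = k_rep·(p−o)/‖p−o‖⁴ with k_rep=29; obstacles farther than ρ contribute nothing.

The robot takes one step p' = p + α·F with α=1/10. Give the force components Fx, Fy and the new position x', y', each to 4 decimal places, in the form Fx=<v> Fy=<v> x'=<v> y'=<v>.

Fx=3.4600 Fy=0.8800 x'=-8.6540 y'=-10.9120

F_att = 1/4·(g−p) = 1/4·(15,7) = (3.7500,1.7500)
o1: d²=10 ≤ ρ²=50; F_rep = 29·(-1,-3)/10² = (-0.2900,-0.8700)
o2: d²=221 > ρ²=50 → inactive
F = F_att + ΣF_rep = (3.4600,0.8800)
p' = p + 1/10·F = (-8.6540,-10.9120)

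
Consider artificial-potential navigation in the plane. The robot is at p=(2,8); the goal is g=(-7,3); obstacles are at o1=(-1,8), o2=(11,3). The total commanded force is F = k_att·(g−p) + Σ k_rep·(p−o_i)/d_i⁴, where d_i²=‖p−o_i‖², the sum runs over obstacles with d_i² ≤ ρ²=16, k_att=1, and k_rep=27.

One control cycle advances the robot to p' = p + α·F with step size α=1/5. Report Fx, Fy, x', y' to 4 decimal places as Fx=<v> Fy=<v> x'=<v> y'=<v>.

F_att = 1·(g−p) = 1·(-9,-5) = (-9.0000,-5.0000)
o1: d²=9 ≤ ρ²=16; F_rep = 27·(3,0)/9² = (1.0000,0.0000)
o2: d²=106 > ρ²=16 → inactive
F = F_att + ΣF_rep = (-8.0000,-5.0000)
p' = p + 1/5·F = (0.4000,7.0000)

Fx=-8.0000 Fy=-5.0000 x'=0.4000 y'=7.0000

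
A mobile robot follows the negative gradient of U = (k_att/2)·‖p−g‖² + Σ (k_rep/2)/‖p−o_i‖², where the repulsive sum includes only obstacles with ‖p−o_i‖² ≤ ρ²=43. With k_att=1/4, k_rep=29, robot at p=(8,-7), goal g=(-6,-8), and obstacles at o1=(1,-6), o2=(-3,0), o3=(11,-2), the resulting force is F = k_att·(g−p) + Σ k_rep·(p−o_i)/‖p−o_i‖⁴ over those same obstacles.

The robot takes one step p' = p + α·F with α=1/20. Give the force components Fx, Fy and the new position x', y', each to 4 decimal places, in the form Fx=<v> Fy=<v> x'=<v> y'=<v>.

Fx=-3.5753 Fy=-0.3754 x'=7.8212 y'=-7.0188

F_att = 1/4·(g−p) = 1/4·(-14,-1) = (-3.5000,-0.2500)
o1: d²=50 > ρ²=43 → inactive
o2: d²=170 > ρ²=43 → inactive
o3: d²=34 ≤ ρ²=43; F_rep = 29·(-3,-5)/34² = (-0.0753,-0.1254)
F = F_att + ΣF_rep = (-3.5753,-0.3754)
p' = p + 1/20·F = (7.8212,-7.0188)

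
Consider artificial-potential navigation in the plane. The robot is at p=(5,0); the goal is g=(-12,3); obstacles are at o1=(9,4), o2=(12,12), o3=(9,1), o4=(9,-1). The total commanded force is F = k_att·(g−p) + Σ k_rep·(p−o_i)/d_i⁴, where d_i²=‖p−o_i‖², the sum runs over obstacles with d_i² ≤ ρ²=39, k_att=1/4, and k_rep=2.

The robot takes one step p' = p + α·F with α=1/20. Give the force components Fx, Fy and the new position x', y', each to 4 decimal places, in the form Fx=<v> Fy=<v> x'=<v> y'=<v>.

F_att = 1/4·(g−p) = 1/4·(-17,3) = (-4.2500,0.7500)
o1: d²=32 ≤ ρ²=39; F_rep = 2·(-4,-4)/32² = (-0.0078,-0.0078)
o2: d²=193 > ρ²=39 → inactive
o3: d²=17 ≤ ρ²=39; F_rep = 2·(-4,-1)/17² = (-0.0277,-0.0069)
o4: d²=17 ≤ ρ²=39; F_rep = 2·(-4,1)/17² = (-0.0277,0.0069)
F = F_att + ΣF_rep = (-4.3132,0.7422)
p' = p + 1/20·F = (4.7843,0.0371)

Fx=-4.3132 Fy=0.7422 x'=4.7843 y'=0.0371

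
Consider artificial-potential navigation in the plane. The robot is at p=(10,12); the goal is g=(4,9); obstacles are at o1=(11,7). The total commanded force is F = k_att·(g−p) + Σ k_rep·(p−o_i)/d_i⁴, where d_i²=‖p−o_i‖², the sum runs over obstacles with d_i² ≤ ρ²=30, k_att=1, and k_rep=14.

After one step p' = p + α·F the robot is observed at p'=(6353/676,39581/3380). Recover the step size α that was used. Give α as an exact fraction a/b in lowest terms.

α = 1/10

F_att = 1·(g−p) = 1·(-6,-3) = (-6.0000,-3.0000)
o1: d²=26 ≤ ρ²=30; F_rep = 14·(-1,5)/26² = (-0.0207,0.1036)
F = F_att + ΣF_rep = (-6.0207,-2.8964)
Δp = p'−p = (-0.6021,-0.2896); α = Δx/Fx = (-407/676) / (-2035/338) = 1/10
check: Δy/Fy = (-979/3380) / (-979/338) = 1/10 ✓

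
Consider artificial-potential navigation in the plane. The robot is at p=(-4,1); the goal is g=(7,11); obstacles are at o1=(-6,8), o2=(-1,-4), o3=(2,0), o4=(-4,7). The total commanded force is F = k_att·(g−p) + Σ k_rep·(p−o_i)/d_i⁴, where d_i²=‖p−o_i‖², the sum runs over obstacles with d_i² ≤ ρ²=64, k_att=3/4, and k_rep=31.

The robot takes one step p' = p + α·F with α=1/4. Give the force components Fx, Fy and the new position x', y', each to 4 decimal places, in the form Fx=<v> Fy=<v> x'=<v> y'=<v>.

F_att = 3/4·(g−p) = 3/4·(11,10) = (8.2500,7.5000)
o1: d²=53 ≤ ρ²=64; F_rep = 31·(2,-7)/53² = (0.0221,-0.0773)
o2: d²=34 ≤ ρ²=64; F_rep = 31·(-3,5)/34² = (-0.0804,0.1341)
o3: d²=37 ≤ ρ²=64; F_rep = 31·(-6,1)/37² = (-0.1359,0.0226)
o4: d²=36 ≤ ρ²=64; F_rep = 31·(0,-6)/36² = (0.0000,-0.1435)
F = F_att + ΣF_rep = (8.0558,7.4360)
p' = p + 1/4·F = (-1.9861,2.8590)

Fx=8.0558 Fy=7.4360 x'=-1.9861 y'=2.8590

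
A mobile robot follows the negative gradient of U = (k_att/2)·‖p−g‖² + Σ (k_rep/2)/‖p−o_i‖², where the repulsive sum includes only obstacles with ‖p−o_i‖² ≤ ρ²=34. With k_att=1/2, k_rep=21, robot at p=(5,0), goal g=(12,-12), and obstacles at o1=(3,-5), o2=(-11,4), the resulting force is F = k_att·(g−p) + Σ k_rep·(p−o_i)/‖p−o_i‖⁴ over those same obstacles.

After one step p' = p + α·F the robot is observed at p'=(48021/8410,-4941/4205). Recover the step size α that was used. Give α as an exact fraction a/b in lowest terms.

α = 1/5

F_att = 1/2·(g−p) = 1/2·(7,-12) = (3.5000,-6.0000)
o1: d²=29 ≤ ρ²=34; F_rep = 21·(2,5)/29² = (0.0499,0.1249)
o2: d²=272 > ρ²=34 → inactive
F = F_att + ΣF_rep = (3.5499,-5.8751)
Δp = p'−p = (0.7100,-1.1750); α = Δx/Fx = (5971/8410) / (5971/1682) = 1/5
check: Δy/Fy = (-4941/4205) / (-4941/841) = 1/5 ✓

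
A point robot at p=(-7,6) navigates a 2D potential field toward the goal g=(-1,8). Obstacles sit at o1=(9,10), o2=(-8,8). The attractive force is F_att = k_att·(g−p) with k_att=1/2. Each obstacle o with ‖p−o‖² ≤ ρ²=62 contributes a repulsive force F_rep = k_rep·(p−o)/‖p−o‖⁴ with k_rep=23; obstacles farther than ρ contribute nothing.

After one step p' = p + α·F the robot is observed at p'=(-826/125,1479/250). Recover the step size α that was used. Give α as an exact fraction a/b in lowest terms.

F_att = 1/2·(g−p) = 1/2·(6,2) = (3.0000,1.0000)
o1: d²=272 > ρ²=62 → inactive
o2: d²=5 ≤ ρ²=62; F_rep = 23·(1,-2)/5² = (0.9200,-1.8400)
F = F_att + ΣF_rep = (3.9200,-0.8400)
Δp = p'−p = (0.3920,-0.0840); α = Δx/Fx = (49/125) / (98/25) = 1/10
check: Δy/Fy = (-21/250) / (-21/25) = 1/10 ✓

α = 1/10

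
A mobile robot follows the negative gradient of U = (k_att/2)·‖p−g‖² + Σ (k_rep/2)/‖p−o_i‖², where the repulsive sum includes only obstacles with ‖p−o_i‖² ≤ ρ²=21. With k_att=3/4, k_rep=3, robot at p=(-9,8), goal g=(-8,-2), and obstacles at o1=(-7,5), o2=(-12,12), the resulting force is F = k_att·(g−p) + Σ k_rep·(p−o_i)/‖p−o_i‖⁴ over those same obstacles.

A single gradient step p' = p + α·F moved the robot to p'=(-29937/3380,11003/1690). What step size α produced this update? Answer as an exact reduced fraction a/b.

α = 1/5

F_att = 3/4·(g−p) = 3/4·(1,-10) = (0.7500,-7.5000)
o1: d²=13 ≤ ρ²=21; F_rep = 3·(-2,3)/13² = (-0.0355,0.0533)
o2: d²=25 > ρ²=21 → inactive
F = F_att + ΣF_rep = (0.7145,-7.4467)
Δp = p'−p = (0.1429,-1.4893); α = Δx/Fx = (483/3380) / (483/676) = 1/5
check: Δy/Fy = (-2517/1690) / (-2517/338) = 1/5 ✓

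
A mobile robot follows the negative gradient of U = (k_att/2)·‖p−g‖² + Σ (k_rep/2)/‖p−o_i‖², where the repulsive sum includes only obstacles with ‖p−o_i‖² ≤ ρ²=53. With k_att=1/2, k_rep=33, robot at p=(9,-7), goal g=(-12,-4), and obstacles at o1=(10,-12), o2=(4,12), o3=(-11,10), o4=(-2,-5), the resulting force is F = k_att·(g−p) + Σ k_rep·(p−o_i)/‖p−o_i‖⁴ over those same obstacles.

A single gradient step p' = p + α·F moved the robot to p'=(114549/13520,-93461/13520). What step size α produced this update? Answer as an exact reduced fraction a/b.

F_att = 1/2·(g−p) = 1/2·(-21,3) = (-10.5000,1.5000)
o1: d²=26 ≤ ρ²=53; F_rep = 33·(-1,5)/26² = (-0.0488,0.2441)
o2: d²=386 > ρ²=53 → inactive
o3: d²=689 > ρ²=53 → inactive
o4: d²=125 > ρ²=53 → inactive
F = F_att + ΣF_rep = (-10.5488,1.7441)
Δp = p'−p = (-0.5274,0.0872); α = Δx/Fx = (-7131/13520) / (-7131/676) = 1/20
check: Δy/Fy = (1179/13520) / (1179/676) = 1/20 ✓

α = 1/20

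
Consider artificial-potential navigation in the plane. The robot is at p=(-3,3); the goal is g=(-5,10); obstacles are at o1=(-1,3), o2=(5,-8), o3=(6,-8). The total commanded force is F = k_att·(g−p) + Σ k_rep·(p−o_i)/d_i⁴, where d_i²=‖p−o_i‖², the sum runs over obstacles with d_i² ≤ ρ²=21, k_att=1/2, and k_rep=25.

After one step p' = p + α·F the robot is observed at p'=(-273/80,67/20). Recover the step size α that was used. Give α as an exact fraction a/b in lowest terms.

F_att = 1/2·(g−p) = 1/2·(-2,7) = (-1.0000,3.5000)
o1: d²=4 ≤ ρ²=21; F_rep = 25·(-2,0)/4² = (-3.1250,0.0000)
o2: d²=185 > ρ²=21 → inactive
o3: d²=202 > ρ²=21 → inactive
F = F_att + ΣF_rep = (-4.1250,3.5000)
Δp = p'−p = (-0.4125,0.3500); α = Δx/Fx = (-33/80) / (-33/8) = 1/10
check: Δy/Fy = (7/20) / (7/2) = 1/10 ✓

α = 1/10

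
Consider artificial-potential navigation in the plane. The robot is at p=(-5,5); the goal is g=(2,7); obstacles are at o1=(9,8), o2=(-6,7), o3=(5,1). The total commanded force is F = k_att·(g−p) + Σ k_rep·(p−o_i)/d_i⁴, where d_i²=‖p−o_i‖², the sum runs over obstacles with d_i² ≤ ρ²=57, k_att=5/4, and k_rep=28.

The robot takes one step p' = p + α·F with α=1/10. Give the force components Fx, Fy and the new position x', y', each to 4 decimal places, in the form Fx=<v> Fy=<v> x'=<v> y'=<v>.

Fx=9.8700 Fy=0.2600 x'=-4.0130 y'=5.0260

F_att = 5/4·(g−p) = 5/4·(7,2) = (8.7500,2.5000)
o1: d²=205 > ρ²=57 → inactive
o2: d²=5 ≤ ρ²=57; F_rep = 28·(1,-2)/5² = (1.1200,-2.2400)
o3: d²=116 > ρ²=57 → inactive
F = F_att + ΣF_rep = (9.8700,0.2600)
p' = p + 1/10·F = (-4.0130,5.0260)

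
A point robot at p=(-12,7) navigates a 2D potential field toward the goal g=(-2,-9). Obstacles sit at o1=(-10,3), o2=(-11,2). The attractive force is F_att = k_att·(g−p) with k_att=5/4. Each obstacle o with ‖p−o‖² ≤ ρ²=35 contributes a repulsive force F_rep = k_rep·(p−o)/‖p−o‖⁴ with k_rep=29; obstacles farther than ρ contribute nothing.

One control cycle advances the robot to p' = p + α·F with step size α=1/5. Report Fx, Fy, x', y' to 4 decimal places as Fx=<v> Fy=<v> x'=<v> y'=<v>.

F_att = 5/4·(g−p) = 5/4·(10,-16) = (12.5000,-20.0000)
o1: d²=20 ≤ ρ²=35; F_rep = 29·(-2,4)/20² = (-0.1450,0.2900)
o2: d²=26 ≤ ρ²=35; F_rep = 29·(-1,5)/26² = (-0.0429,0.2145)
F = F_att + ΣF_rep = (12.3121,-19.4955)
p' = p + 1/5·F = (-9.5376,3.1009)

Fx=12.3121 Fy=-19.4955 x'=-9.5376 y'=3.1009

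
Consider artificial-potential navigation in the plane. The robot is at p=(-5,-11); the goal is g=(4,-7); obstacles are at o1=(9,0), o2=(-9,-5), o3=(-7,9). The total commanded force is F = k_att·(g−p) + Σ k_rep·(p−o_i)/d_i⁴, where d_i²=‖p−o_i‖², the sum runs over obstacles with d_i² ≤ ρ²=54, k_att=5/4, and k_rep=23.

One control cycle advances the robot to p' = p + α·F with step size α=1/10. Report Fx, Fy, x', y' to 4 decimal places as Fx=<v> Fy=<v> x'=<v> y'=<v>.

Fx=11.2840 Fy=4.9490 x'=-3.8716 y'=-10.5051

F_att = 5/4·(g−p) = 5/4·(9,4) = (11.2500,5.0000)
o1: d²=317 > ρ²=54 → inactive
o2: d²=52 ≤ ρ²=54; F_rep = 23·(4,-6)/52² = (0.0340,-0.0510)
o3: d²=404 > ρ²=54 → inactive
F = F_att + ΣF_rep = (11.2840,4.9490)
p' = p + 1/10·F = (-3.8716,-10.5051)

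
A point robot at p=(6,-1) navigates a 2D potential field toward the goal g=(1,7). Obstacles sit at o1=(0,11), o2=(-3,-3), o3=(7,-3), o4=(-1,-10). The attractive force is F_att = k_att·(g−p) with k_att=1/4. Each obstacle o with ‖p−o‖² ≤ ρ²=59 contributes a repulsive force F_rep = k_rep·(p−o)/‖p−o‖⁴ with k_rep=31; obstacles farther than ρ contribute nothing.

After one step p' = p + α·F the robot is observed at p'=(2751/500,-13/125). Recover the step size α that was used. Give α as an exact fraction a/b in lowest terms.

F_att = 1/4·(g−p) = 1/4·(-5,8) = (-1.2500,2.0000)
o1: d²=180 > ρ²=59 → inactive
o2: d²=85 > ρ²=59 → inactive
o3: d²=5 ≤ ρ²=59; F_rep = 31·(-1,2)/5² = (-1.2400,2.4800)
o4: d²=130 > ρ²=59 → inactive
F = F_att + ΣF_rep = (-2.4900,4.4800)
Δp = p'−p = (-0.4980,0.8960); α = Δx/Fx = (-249/500) / (-249/100) = 1/5
check: Δy/Fy = (112/125) / (112/25) = 1/5 ✓

α = 1/5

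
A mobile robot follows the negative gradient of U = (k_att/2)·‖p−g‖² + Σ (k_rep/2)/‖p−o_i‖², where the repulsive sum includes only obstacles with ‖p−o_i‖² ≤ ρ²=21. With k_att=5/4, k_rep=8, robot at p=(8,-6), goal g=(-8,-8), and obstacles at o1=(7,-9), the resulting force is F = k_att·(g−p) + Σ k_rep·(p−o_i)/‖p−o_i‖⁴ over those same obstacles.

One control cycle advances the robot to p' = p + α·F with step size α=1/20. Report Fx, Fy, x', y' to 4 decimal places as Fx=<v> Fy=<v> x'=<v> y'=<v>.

Fx=-19.9200 Fy=-2.2600 x'=7.0040 y'=-6.1130

F_att = 5/4·(g−p) = 5/4·(-16,-2) = (-20.0000,-2.5000)
o1: d²=10 ≤ ρ²=21; F_rep = 8·(1,3)/10² = (0.0800,0.2400)
F = F_att + ΣF_rep = (-19.9200,-2.2600)
p' = p + 1/20·F = (7.0040,-6.1130)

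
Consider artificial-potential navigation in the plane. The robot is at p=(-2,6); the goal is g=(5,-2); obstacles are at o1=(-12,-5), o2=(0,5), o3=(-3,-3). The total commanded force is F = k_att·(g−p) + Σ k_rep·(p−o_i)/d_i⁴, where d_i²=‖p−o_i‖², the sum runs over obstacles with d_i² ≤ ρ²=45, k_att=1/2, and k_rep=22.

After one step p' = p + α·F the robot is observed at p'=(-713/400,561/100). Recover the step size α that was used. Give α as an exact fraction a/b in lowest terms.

α = 1/8

F_att = 1/2·(g−p) = 1/2·(7,-8) = (3.5000,-4.0000)
o1: d²=221 > ρ²=45 → inactive
o2: d²=5 ≤ ρ²=45; F_rep = 22·(-2,1)/5² = (-1.7600,0.8800)
o3: d²=82 > ρ²=45 → inactive
F = F_att + ΣF_rep = (1.7400,-3.1200)
Δp = p'−p = (0.2175,-0.3900); α = Δx/Fx = (87/400) / (87/50) = 1/8
check: Δy/Fy = (-39/100) / (-78/25) = 1/8 ✓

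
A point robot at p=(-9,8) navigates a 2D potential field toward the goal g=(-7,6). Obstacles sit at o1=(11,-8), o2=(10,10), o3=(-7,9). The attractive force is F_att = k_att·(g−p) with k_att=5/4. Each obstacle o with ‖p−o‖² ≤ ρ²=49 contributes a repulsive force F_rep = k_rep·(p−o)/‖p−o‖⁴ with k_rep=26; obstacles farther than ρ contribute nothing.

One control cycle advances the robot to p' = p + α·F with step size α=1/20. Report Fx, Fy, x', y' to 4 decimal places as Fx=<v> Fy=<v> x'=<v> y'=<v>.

Fx=0.4200 Fy=-3.5400 x'=-8.9790 y'=7.8230

F_att = 5/4·(g−p) = 5/4·(2,-2) = (2.5000,-2.5000)
o1: d²=656 > ρ²=49 → inactive
o2: d²=365 > ρ²=49 → inactive
o3: d²=5 ≤ ρ²=49; F_rep = 26·(-2,-1)/5² = (-2.0800,-1.0400)
F = F_att + ΣF_rep = (0.4200,-3.5400)
p' = p + 1/20·F = (-8.9790,7.8230)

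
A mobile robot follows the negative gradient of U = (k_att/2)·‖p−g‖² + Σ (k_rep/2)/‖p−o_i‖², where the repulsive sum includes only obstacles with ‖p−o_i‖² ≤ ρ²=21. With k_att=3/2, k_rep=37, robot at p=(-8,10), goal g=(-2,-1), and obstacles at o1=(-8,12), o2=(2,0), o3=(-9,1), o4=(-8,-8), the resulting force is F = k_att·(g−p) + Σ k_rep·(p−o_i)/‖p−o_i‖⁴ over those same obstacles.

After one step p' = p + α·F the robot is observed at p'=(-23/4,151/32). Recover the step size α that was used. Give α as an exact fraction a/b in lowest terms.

F_att = 3/2·(g−p) = 3/2·(6,-11) = (9.0000,-16.5000)
o1: d²=4 ≤ ρ²=21; F_rep = 37·(0,-2)/4² = (0.0000,-4.6250)
o2: d²=200 > ρ²=21 → inactive
o3: d²=82 > ρ²=21 → inactive
o4: d²=324 > ρ²=21 → inactive
F = F_att + ΣF_rep = (9.0000,-21.1250)
Δp = p'−p = (2.2500,-5.2812); α = Δx/Fx = (9/4) / (9) = 1/4
check: Δy/Fy = (-169/32) / (-169/8) = 1/4 ✓

α = 1/4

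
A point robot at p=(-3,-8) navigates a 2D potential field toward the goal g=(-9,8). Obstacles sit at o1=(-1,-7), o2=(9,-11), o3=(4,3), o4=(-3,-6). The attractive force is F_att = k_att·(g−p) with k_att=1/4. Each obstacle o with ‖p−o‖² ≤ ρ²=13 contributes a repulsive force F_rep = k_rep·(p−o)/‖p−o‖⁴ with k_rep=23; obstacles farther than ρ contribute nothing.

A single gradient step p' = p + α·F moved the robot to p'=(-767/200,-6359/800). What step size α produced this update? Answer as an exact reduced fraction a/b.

α = 1/4

F_att = 1/4·(g−p) = 1/4·(-6,16) = (-1.5000,4.0000)
o1: d²=5 ≤ ρ²=13; F_rep = 23·(-2,-1)/5² = (-1.8400,-0.9200)
o2: d²=153 > ρ²=13 → inactive
o3: d²=170 > ρ²=13 → inactive
o4: d²=4 ≤ ρ²=13; F_rep = 23·(0,-2)/4² = (0.0000,-2.8750)
F = F_att + ΣF_rep = (-3.3400,0.2050)
Δp = p'−p = (-0.8350,0.0512); α = Δx/Fx = (-167/200) / (-167/50) = 1/4
check: Δy/Fy = (41/800) / (41/200) = 1/4 ✓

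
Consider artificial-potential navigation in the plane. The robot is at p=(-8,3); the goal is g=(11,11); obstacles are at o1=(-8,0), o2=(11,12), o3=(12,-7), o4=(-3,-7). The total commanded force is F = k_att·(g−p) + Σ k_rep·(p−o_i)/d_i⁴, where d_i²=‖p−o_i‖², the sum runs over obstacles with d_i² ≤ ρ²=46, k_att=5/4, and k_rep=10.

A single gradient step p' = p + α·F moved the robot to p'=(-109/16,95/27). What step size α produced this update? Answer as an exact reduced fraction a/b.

F_att = 5/4·(g−p) = 5/4·(19,8) = (23.7500,10.0000)
o1: d²=9 ≤ ρ²=46; F_rep = 10·(0,3)/9² = (0.0000,0.3704)
o2: d²=442 > ρ²=46 → inactive
o3: d²=500 > ρ²=46 → inactive
o4: d²=125 > ρ²=46 → inactive
F = F_att + ΣF_rep = (23.7500,10.3704)
Δp = p'−p = (1.1875,0.5185); α = Δx/Fx = (19/16) / (95/4) = 1/20
check: Δy/Fy = (14/27) / (280/27) = 1/20 ✓

α = 1/20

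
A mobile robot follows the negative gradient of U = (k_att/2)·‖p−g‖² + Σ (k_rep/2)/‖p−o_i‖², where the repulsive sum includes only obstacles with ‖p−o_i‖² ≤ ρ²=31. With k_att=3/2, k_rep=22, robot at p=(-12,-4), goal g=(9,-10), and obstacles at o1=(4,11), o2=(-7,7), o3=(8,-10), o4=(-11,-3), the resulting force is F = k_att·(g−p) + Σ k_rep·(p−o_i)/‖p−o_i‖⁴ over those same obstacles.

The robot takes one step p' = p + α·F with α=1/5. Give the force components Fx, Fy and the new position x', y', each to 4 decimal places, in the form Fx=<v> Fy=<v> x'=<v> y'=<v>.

Fx=26.0000 Fy=-14.5000 x'=-6.8000 y'=-6.9000

F_att = 3/2·(g−p) = 3/2·(21,-6) = (31.5000,-9.0000)
o1: d²=481 > ρ²=31 → inactive
o2: d²=146 > ρ²=31 → inactive
o3: d²=436 > ρ²=31 → inactive
o4: d²=2 ≤ ρ²=31; F_rep = 22·(-1,-1)/2² = (-5.5000,-5.5000)
F = F_att + ΣF_rep = (26.0000,-14.5000)
p' = p + 1/5·F = (-6.8000,-6.9000)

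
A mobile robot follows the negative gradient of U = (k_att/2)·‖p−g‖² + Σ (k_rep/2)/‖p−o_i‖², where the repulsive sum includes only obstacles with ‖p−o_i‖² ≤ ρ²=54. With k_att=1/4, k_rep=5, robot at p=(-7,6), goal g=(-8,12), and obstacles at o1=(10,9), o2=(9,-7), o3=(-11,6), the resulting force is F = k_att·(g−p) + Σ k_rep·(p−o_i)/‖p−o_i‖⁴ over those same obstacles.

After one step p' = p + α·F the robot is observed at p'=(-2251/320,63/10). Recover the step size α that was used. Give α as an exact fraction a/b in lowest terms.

α = 1/5

F_att = 1/4·(g−p) = 1/4·(-1,6) = (-0.2500,1.5000)
o1: d²=298 > ρ²=54 → inactive
o2: d²=425 > ρ²=54 → inactive
o3: d²=16 ≤ ρ²=54; F_rep = 5·(4,0)/16² = (0.0781,0.0000)
F = F_att + ΣF_rep = (-0.1719,1.5000)
Δp = p'−p = (-0.0344,0.3000); α = Δx/Fx = (-11/320) / (-11/64) = 1/5
check: Δy/Fy = (3/10) / (3/2) = 1/5 ✓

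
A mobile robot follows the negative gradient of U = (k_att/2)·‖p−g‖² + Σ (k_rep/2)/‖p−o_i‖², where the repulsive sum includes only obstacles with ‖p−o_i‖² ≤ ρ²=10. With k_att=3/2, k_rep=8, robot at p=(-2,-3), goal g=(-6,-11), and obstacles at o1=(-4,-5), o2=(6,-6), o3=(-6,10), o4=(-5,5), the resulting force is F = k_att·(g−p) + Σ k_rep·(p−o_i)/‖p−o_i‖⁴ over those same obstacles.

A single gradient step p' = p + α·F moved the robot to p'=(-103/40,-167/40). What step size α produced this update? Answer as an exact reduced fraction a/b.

F_att = 3/2·(g−p) = 3/2·(-4,-8) = (-6.0000,-12.0000)
o1: d²=8 ≤ ρ²=10; F_rep = 8·(2,2)/8² = (0.2500,0.2500)
o2: d²=73 > ρ²=10 → inactive
o3: d²=185 > ρ²=10 → inactive
o4: d²=73 > ρ²=10 → inactive
F = F_att + ΣF_rep = (-5.7500,-11.7500)
Δp = p'−p = (-0.5750,-1.1750); α = Δx/Fx = (-23/40) / (-23/4) = 1/10
check: Δy/Fy = (-47/40) / (-47/4) = 1/10 ✓

α = 1/10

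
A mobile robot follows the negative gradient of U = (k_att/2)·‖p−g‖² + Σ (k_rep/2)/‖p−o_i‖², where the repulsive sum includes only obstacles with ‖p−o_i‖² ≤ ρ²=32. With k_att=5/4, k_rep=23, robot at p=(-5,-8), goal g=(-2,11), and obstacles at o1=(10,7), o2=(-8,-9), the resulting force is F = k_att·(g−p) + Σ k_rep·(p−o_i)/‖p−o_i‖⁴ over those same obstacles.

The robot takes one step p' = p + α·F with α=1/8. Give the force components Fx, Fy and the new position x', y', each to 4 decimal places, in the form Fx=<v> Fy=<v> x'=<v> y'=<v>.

Fx=4.4400 Fy=23.9800 x'=-4.4450 y'=-5.0025

F_att = 5/4·(g−p) = 5/4·(3,19) = (3.7500,23.7500)
o1: d²=450 > ρ²=32 → inactive
o2: d²=10 ≤ ρ²=32; F_rep = 23·(3,1)/10² = (0.6900,0.2300)
F = F_att + ΣF_rep = (4.4400,23.9800)
p' = p + 1/8·F = (-4.4450,-5.0025)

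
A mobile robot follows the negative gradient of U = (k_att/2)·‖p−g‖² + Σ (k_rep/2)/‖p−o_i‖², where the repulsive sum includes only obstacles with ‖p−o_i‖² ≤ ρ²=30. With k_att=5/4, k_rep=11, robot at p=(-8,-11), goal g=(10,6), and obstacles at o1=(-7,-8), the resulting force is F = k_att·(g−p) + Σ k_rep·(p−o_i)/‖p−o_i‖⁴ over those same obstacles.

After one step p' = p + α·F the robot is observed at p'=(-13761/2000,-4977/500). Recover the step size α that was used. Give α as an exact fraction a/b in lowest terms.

α = 1/20

F_att = 5/4·(g−p) = 5/4·(18,17) = (22.5000,21.2500)
o1: d²=10 ≤ ρ²=30; F_rep = 11·(-1,-3)/10² = (-0.1100,-0.3300)
F = F_att + ΣF_rep = (22.3900,20.9200)
Δp = p'−p = (1.1195,1.0460); α = Δx/Fx = (2239/2000) / (2239/100) = 1/20
check: Δy/Fy = (523/500) / (523/25) = 1/20 ✓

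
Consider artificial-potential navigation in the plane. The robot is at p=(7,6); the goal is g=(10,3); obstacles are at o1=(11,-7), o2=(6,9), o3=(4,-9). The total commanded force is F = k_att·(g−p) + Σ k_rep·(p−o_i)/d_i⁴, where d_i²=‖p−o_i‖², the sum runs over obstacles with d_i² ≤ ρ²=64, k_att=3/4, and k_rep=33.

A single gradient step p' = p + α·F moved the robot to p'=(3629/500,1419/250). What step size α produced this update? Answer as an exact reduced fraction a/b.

α = 1/10

F_att = 3/4·(g−p) = 3/4·(3,-3) = (2.2500,-2.2500)
o1: d²=185 > ρ²=64 → inactive
o2: d²=10 ≤ ρ²=64; F_rep = 33·(1,-3)/10² = (0.3300,-0.9900)
o3: d²=234 > ρ²=64 → inactive
F = F_att + ΣF_rep = (2.5800,-3.2400)
Δp = p'−p = (0.2580,-0.3240); α = Δx/Fx = (129/500) / (129/50) = 1/10
check: Δy/Fy = (-81/250) / (-81/25) = 1/10 ✓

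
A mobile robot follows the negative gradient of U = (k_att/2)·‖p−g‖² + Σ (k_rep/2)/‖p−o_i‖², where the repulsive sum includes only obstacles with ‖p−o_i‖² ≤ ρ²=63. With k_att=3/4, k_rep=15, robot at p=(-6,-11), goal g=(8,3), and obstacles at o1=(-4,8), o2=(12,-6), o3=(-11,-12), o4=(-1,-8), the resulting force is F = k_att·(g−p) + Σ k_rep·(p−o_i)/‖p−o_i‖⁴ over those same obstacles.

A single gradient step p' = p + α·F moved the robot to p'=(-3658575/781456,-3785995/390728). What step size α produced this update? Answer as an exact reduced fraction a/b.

α = 1/8

F_att = 3/4·(g−p) = 3/4·(14,14) = (10.5000,10.5000)
o1: d²=365 > ρ²=63 → inactive
o2: d²=349 > ρ²=63 → inactive
o3: d²=26 ≤ ρ²=63; F_rep = 15·(5,1)/26² = (0.1109,0.0222)
o4: d²=34 ≤ ρ²=63; F_rep = 15·(-5,-3)/34² = (-0.0649,-0.0389)
F = F_att + ΣF_rep = (10.5461,10.4833)
Δp = p'−p = (1.3183,1.3104); α = Δx/Fx = (1030161/781456) / (1030161/97682) = 1/8
check: Δy/Fy = (512013/390728) / (512013/48841) = 1/8 ✓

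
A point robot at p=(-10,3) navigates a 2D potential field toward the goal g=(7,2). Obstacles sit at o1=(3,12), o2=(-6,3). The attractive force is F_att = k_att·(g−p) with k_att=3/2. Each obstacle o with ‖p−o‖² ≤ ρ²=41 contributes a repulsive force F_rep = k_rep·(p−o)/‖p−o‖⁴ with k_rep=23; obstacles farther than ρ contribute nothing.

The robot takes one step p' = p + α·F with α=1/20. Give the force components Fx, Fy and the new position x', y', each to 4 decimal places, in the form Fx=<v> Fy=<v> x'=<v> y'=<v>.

Fx=25.1406 Fy=-1.5000 x'=-8.7430 y'=2.9250

F_att = 3/2·(g−p) = 3/2·(17,-1) = (25.5000,-1.5000)
o1: d²=250 > ρ²=41 → inactive
o2: d²=16 ≤ ρ²=41; F_rep = 23·(-4,0)/16² = (-0.3594,0.0000)
F = F_att + ΣF_rep = (25.1406,-1.5000)
p' = p + 1/20·F = (-8.7430,2.9250)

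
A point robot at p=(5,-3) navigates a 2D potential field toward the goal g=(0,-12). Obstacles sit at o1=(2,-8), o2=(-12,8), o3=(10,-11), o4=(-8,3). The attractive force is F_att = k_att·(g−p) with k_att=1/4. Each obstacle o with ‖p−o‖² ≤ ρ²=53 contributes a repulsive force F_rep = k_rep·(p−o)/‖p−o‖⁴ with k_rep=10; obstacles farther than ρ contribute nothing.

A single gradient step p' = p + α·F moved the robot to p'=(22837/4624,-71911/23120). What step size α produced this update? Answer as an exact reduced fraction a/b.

F_att = 1/4·(g−p) = 1/4·(-5,-9) = (-1.2500,-2.2500)
o1: d²=34 ≤ ρ²=53; F_rep = 10·(3,5)/34² = (0.0260,0.0433)
o2: d²=410 > ρ²=53 → inactive
o3: d²=89 > ρ²=53 → inactive
o4: d²=205 > ρ²=53 → inactive
F = F_att + ΣF_rep = (-1.2240,-2.2067)
Δp = p'−p = (-0.0612,-0.1103); α = Δx/Fx = (-283/4624) / (-1415/1156) = 1/20
check: Δy/Fy = (-2551/23120) / (-2551/1156) = 1/20 ✓

α = 1/20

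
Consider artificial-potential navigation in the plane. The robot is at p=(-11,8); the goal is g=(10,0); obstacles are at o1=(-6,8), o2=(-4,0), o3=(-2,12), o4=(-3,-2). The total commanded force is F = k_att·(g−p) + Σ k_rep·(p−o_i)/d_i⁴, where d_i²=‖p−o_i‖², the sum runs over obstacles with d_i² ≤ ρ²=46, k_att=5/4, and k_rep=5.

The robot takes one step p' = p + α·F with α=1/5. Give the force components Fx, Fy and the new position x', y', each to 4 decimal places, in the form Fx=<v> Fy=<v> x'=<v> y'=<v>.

F_att = 5/4·(g−p) = 5/4·(21,-8) = (26.2500,-10.0000)
o1: d²=25 ≤ ρ²=46; F_rep = 5·(-5,0)/25² = (-0.0400,0.0000)
o2: d²=113 > ρ²=46 → inactive
o3: d²=97 > ρ²=46 → inactive
o4: d²=164 > ρ²=46 → inactive
F = F_att + ΣF_rep = (26.2100,-10.0000)
p' = p + 1/5·F = (-5.7580,6.0000)

Fx=26.2100 Fy=-10.0000 x'=-5.7580 y'=6.0000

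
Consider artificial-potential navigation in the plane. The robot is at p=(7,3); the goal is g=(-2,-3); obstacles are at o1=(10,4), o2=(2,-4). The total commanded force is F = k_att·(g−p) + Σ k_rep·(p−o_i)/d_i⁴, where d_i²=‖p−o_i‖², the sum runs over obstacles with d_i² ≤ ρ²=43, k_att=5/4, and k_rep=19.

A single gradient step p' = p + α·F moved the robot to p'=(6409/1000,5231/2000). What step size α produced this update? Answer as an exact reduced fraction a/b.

F_att = 5/4·(g−p) = 5/4·(-9,-6) = (-11.2500,-7.5000)
o1: d²=10 ≤ ρ²=43; F_rep = 19·(-3,-1)/10² = (-0.5700,-0.1900)
o2: d²=74 > ρ²=43 → inactive
F = F_att + ΣF_rep = (-11.8200,-7.6900)
Δp = p'−p = (-0.5910,-0.3845); α = Δx/Fx = (-591/1000) / (-591/50) = 1/20
check: Δy/Fy = (-769/2000) / (-769/100) = 1/20 ✓

α = 1/20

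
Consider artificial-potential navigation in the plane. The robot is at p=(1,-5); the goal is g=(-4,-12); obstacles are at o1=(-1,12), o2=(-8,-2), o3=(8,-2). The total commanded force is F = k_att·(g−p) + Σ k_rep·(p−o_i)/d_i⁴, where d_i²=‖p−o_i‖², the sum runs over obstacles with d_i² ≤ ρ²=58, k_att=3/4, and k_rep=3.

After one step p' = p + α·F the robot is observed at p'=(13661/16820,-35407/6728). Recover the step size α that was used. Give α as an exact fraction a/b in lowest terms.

α = 1/20

F_att = 3/4·(g−p) = 3/4·(-5,-7) = (-3.7500,-5.2500)
o1: d²=293 > ρ²=58 → inactive
o2: d²=90 > ρ²=58 → inactive
o3: d²=58 ≤ ρ²=58; F_rep = 3·(-7,-3)/58² = (-0.0062,-0.0027)
F = F_att + ΣF_rep = (-3.7562,-5.2527)
Δp = p'−p = (-0.1878,-0.2626); α = Δx/Fx = (-3159/16820) / (-3159/841) = 1/20
check: Δy/Fy = (-1767/6728) / (-8835/1682) = 1/20 ✓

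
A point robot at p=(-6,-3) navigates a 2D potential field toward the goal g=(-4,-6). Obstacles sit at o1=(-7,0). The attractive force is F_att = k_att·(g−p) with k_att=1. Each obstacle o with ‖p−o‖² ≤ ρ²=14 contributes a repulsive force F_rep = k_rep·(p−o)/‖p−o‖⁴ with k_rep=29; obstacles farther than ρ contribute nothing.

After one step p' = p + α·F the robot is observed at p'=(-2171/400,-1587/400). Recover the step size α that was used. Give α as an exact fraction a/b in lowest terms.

F_att = 1·(g−p) = 1·(2,-3) = (2.0000,-3.0000)
o1: d²=10 ≤ ρ²=14; F_rep = 29·(1,-3)/10² = (0.2900,-0.8700)
F = F_att + ΣF_rep = (2.2900,-3.8700)
Δp = p'−p = (0.5725,-0.9675); α = Δx/Fx = (229/400) / (229/100) = 1/4
check: Δy/Fy = (-387/400) / (-387/100) = 1/4 ✓

α = 1/4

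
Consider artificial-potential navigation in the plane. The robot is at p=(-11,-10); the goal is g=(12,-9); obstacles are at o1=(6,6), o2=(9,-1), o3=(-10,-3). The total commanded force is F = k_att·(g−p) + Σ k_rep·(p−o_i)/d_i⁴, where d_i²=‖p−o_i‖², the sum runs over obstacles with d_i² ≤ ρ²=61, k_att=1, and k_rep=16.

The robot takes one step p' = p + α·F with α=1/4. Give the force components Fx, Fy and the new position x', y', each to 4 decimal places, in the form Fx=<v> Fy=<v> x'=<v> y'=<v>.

F_att = 1·(g−p) = 1·(23,1) = (23.0000,1.0000)
o1: d²=545 > ρ²=61 → inactive
o2: d²=481 > ρ²=61 → inactive
o3: d²=50 ≤ ρ²=61; F_rep = 16·(-1,-7)/50² = (-0.0064,-0.0448)
F = F_att + ΣF_rep = (22.9936,0.9552)
p' = p + 1/4·F = (-5.2516,-9.7612)

Fx=22.9936 Fy=0.9552 x'=-5.2516 y'=-9.7612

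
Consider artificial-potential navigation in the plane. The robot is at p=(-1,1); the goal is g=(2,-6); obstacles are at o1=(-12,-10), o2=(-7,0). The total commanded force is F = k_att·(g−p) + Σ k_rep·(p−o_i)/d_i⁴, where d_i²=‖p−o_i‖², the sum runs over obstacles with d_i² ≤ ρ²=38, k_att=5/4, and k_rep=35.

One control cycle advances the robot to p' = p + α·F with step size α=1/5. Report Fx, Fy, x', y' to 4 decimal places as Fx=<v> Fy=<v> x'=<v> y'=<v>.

F_att = 5/4·(g−p) = 5/4·(3,-7) = (3.7500,-8.7500)
o1: d²=242 > ρ²=38 → inactive
o2: d²=37 ≤ ρ²=38; F_rep = 35·(6,1)/37² = (0.1534,0.0256)
F = F_att + ΣF_rep = (3.9034,-8.7244)
p' = p + 1/5·F = (-0.2193,-0.7449)

Fx=3.9034 Fy=-8.7244 x'=-0.2193 y'=-0.7449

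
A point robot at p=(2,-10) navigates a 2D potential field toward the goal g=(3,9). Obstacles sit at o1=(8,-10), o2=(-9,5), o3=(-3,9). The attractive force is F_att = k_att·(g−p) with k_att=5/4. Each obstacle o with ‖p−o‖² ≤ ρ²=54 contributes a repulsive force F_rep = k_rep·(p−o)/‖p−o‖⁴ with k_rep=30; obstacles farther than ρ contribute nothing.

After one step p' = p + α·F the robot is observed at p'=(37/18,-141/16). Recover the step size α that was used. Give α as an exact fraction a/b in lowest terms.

F_att = 5/4·(g−p) = 5/4·(1,19) = (1.2500,23.7500)
o1: d²=36 ≤ ρ²=54; F_rep = 30·(-6,0)/36² = (-0.1389,0.0000)
o2: d²=346 > ρ²=54 → inactive
o3: d²=386 > ρ²=54 → inactive
F = F_att + ΣF_rep = (1.1111,23.7500)
Δp = p'−p = (0.0556,1.1875); α = Δx/Fx = (1/18) / (10/9) = 1/20
check: Δy/Fy = (19/16) / (95/4) = 1/20 ✓

α = 1/20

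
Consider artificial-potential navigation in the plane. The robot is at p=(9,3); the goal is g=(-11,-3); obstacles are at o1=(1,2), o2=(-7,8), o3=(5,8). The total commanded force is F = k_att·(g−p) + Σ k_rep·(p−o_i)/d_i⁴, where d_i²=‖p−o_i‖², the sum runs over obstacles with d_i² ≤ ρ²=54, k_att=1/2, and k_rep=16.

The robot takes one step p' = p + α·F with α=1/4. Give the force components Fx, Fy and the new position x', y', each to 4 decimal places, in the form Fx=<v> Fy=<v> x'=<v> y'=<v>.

Fx=-9.9619 Fy=-3.0476 x'=6.5095 y'=2.2381

F_att = 1/2·(g−p) = 1/2·(-20,-6) = (-10.0000,-3.0000)
o1: d²=65 > ρ²=54 → inactive
o2: d²=281 > ρ²=54 → inactive
o3: d²=41 ≤ ρ²=54; F_rep = 16·(4,-5)/41² = (0.0381,-0.0476)
F = F_att + ΣF_rep = (-9.9619,-3.0476)
p' = p + 1/4·F = (6.5095,2.2381)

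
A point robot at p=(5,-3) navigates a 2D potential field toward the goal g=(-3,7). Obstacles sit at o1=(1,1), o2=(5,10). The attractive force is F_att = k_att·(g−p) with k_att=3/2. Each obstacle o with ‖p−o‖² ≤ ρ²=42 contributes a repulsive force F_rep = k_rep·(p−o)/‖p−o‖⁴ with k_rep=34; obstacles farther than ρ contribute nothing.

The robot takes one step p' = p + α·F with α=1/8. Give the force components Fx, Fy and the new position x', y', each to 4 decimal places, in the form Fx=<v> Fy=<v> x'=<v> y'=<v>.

F_att = 3/2·(g−p) = 3/2·(-8,10) = (-12.0000,15.0000)
o1: d²=32 ≤ ρ²=42; F_rep = 34·(4,-4)/32² = (0.1328,-0.1328)
o2: d²=169 > ρ²=42 → inactive
F = F_att + ΣF_rep = (-11.8672,14.8672)
p' = p + 1/8·F = (3.5166,-1.1416)

Fx=-11.8672 Fy=14.8672 x'=3.5166 y'=-1.1416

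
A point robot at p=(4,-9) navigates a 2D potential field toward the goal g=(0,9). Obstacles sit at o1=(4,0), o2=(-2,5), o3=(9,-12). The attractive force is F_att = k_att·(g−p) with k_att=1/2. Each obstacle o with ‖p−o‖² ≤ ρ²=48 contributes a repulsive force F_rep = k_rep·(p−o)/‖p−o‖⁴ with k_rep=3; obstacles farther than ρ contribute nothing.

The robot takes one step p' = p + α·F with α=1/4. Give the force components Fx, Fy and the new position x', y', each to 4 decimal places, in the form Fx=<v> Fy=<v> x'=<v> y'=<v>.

Fx=-2.0130 Fy=9.0078 x'=3.4968 y'=-6.7481

F_att = 1/2·(g−p) = 1/2·(-4,18) = (-2.0000,9.0000)
o1: d²=81 > ρ²=48 → inactive
o2: d²=232 > ρ²=48 → inactive
o3: d²=34 ≤ ρ²=48; F_rep = 3·(-5,3)/34² = (-0.0130,0.0078)
F = F_att + ΣF_rep = (-2.0130,9.0078)
p' = p + 1/4·F = (3.4968,-6.7481)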